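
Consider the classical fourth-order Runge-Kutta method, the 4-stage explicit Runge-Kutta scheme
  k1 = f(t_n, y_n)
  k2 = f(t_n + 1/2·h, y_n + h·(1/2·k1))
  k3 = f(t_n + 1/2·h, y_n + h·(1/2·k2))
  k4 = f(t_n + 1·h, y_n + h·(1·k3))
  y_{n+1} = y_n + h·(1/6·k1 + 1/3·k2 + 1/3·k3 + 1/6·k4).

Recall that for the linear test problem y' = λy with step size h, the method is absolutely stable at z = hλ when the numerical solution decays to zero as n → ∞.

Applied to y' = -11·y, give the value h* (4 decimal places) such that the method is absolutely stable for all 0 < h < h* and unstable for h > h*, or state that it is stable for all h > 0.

(-2.7853,0); λ=-11 ⇒ h* = 0.2532.

Test eqn y'=λy, z=hλ:
  order 4, 4-stage ⇒ R(z)=1+z+z^2/2+z^3/6+z^4/24
  (e.g. R(-0.94)=0.39590, |R|=0.39590)

Find x<0 with |R(x)|<1.
x=-0.94: |R|=0.3959
|R(-2.85)|=1.1020 |R(-0.9)|=0.4108 |R(-0.69)|=0.5027
Bisect:
  x_lo=-3.3162 |R|=2.1432  x_hi=-0.2910 |R|=0.7475
  mid=-1.80360 |R|=0.28595 →hi
  mid=-2.55988 |R|=0.71004 →hi
  mid=-2.93802 |R|=1.25576 →lo
  mid=-2.74895 |R|=0.94657 →hi
  mid=-2.84348 |R|=1.09134 →lo
  mid=-2.79622 |R|=1.01659 →lo
  mid=-2.77258 |R|=0.98101 →hi
  ...
  [-2.78532,-2.78514] ⇒ x*=-2.7853
Stable set (-2.7853, 0).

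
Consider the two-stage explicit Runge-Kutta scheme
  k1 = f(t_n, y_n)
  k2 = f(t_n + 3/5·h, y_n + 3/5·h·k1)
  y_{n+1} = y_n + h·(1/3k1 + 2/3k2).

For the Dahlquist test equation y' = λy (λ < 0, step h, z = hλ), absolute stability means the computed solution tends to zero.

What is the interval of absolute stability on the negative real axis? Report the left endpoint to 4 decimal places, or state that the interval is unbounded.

On y'=λy, z=hλ:
  k1=λy_n ⇒ h·k1=z·y_n;  k2=λ(1+3/5z)y_n ⇒ h·k2=z(1+3/5z)y_n
  y_{n+1}/y_n = 1 + 1/3z + 2/3z(1+3/5z) = 1 + z + 2/5z²
  ⇒ R(z) = 1 + z + 2/5z².

Boundary: |R(x)|=1, x<0.
x=-1.14: |R|=0.3798
R=1: x+2/5x²=0 ⇒ x=−5/2=-2.5000; min R=1−1/(4·2/5)=0.3750>−1
Confirm numerically:
  x=-2.386: |R|=0.89120 <1
  x=-2.375: |R|=0.88125 <1
  x=-1.706: |R|=0.45817 <1
  x=-2.841: |R|=1.38751 >1
  x=-2.795: |R|=1.32981 >1
So |R|<1 on (-2.5000, 0).

z∈(-2.5000,0).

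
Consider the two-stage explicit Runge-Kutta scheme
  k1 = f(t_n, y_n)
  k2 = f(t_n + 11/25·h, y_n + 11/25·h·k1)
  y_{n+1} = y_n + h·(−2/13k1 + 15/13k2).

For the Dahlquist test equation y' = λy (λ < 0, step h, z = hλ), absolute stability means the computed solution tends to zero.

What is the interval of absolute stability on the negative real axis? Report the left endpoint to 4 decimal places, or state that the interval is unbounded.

Test eqn y'=λy, z=hλ:
  k1=λy_n ⇒ h·k1=z·y_n;  k2=λ(1+11/25z)y_n ⇒ h·k2=z(1+11/25z)y_n
  y_{n+1}/y_n = 1 − 2/13z + 15/13z(1+11/25z) = 1 + z + 33/65z²
  R(z) = 1 + z + 33/65z².

Need |R(x)|<1, x<0.
x=-0.49: |R|=0.6319
R=1: x+33/65x²=0 ⇒ x=−65/33=-1.9697; min R=1−1/(4·33/65)=0.5076>−1
Confirm numerically:
  x=-1.146: |R|=0.52076 <1
  x=-1.029: |R|=0.50857 <1
  x=-0.854: |R|=0.51627 <1
  x=-0.820: |R|=0.52137 <1
  x=-2.566: |R|=1.77683 >1
  x=-2.549: |R|=1.74968 >1
  x=-2.492: |R|=1.66080 >1
So |R|<1 on (-1.9697, 0).

(-1.9697, 0).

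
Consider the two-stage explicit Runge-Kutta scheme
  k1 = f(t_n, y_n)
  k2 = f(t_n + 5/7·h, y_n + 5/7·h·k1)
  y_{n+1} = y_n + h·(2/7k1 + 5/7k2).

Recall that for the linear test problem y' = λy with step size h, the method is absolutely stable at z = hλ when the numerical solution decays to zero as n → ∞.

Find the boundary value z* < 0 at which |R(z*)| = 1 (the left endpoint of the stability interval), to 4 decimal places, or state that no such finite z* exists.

With y'=λy (z=hλ):
  k1=λy_n ⇒ h·k1=z·y_n;  k2=λ(1+5/7z)y_n ⇒ h·k2=z(1+5/7z)y_n
  y_{n+1}/y_n = 1 + 2/7z + 5/7z(1+5/7z) = 1 + z + 25/49z²
  Hence R(z) = 1 + z + 25/49z².

Boundary: |R(x)|=1, x<0.
x=-0.35: |R|=0.7125
R=1: x+25/49x²=0 ⇒ x=−49/25=-1.9600; min R=1−1/(4·25/49)=0.5100>−1
Confirm numerically:
  x=-1.864: |R|=0.90870 <1
  x=-1.759: |R|=0.81961 <1
  x=-1.274: |R|=0.55410 <1
  x=-1.145: |R|=0.52389 <1
  x=-2.492: |R|=1.67640 >1
  x=-2.376: |R|=1.50429 >1
  x=-2.372: |R|=1.49860 >1
So |R|<1 on (-1.9600, 0).

z* = -1.9600.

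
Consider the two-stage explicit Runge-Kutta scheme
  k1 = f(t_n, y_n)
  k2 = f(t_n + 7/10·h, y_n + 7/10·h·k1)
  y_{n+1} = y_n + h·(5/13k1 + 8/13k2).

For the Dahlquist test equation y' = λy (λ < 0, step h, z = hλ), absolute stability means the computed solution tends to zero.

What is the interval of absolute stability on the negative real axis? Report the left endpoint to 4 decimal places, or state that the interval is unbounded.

(-2.3214, 0).

On y'=λy, z=hλ:
  k1=λy_n ⇒ h·k1=z·y_n;  k2=λ(1+7/10z)y_n ⇒ h·k2=z(1+7/10z)y_n
  y_{n+1}/y_n = 1 + 5/13z + 8/13z(1+7/10z) = 1 + z + 28/65z²
  ⇒ R(z) = 1 + z + 28/65z².

Find x<0 with |R(x)|<1.
x=-1.5: |R|=0.4692
R=1: x+28/65x²=0 ⇒ x=−65/28=-2.3214; min R=1−1/(4·28/65)=0.4196>−1
Confirm numerically:
  x=-2.056: |R|=0.76492 <1
  x=-1.398: |R|=0.44390 <1
  x=-1.219: |R|=0.42111 <1
  x=-2.710: |R|=1.45361 >1
  x=-2.440: |R|=1.12463 >1
Stable set (-2.3214, 0).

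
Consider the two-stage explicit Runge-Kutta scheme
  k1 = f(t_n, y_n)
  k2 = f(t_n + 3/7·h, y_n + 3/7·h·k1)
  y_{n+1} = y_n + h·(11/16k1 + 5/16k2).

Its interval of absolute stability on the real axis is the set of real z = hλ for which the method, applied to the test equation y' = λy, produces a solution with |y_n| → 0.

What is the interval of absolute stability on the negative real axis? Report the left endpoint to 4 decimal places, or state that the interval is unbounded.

On y'=λy, z=hλ:
  k1=λy_n ⇒ h·k1=z·y_n;  k2=λ(1+3/7z)y_n ⇒ h·k2=z(1+3/7z)y_n
  y_{n+1}/y_n = 1 + 11/16z + 5/16z(1+3/7z) = 1 + z + 15/112z²
  so R(z) = 1 + z + 15/112z².

Need |R(x)|<1, x<0.
x=-0.64: |R|=0.4149
R=1: x+15/112x²=0 ⇒ x=−112/15=-7.4667; min R=1−1/(4·15/112)=-0.8667>−1
Confirm numerically:
  x=-6.224: |R|=0.03585 <1
  x=-6.085: |R|=0.12600 <1
  x=-3.315: |R|=0.84323 <1
  x=-7.946: |R|=1.51010 >1
  x=-7.539: |R|=1.07303 >1
Interval (-7.4667, 0).

z∈(-7.4667,0).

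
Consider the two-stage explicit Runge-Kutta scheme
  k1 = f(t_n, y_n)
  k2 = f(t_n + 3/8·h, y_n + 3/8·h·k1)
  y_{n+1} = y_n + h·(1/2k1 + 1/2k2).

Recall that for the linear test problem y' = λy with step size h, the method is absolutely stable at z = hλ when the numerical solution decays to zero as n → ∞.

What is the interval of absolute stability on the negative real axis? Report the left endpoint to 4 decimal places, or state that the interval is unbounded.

(-5.3333, 0).

On y'=λy, z=hλ:
  k1=λy_n ⇒ h·k1=z·y_n;  k2=λ(1+3/8z)y_n ⇒ h·k2=z(1+3/8z)y_n
  y_{n+1}/y_n = 1 + 1/2z + 1/2z(1+3/8z) = 1 + z + 3/16z²
  Hence R(z) = 1 + z + 3/16z².

Boundary: |R(x)|=1, x<0.
x=-0.4: |R|=0.6300
R=1: x+3/16x²=0 ⇒ x=−16/3=-5.3333; min R=1−1/(4·3/16)=-0.3333>−1
Confirm numerically:
  x=-4.931: |R|=0.62802 <1
  x=-2.393: |R|=0.31929 <1
  x=-2.167: |R|=0.28652 <1
  x=-5.707: |R|=1.39985 >1
  x=-5.701: |R|=1.39301 >1
  x=-5.400: |R|=1.06750 >1
Stable set (-5.3333, 0).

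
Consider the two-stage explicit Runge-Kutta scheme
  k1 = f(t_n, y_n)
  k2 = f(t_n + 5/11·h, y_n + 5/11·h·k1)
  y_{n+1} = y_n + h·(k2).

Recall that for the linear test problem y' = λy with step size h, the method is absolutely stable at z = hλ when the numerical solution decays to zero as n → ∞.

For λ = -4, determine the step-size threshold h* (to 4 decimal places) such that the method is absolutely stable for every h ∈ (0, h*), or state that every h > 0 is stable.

(-2.2000,0); λ=-4 ⇒ h* = (11/5)/4 = 0.5500.

Set f=λy, z=hλ:
  k1=λy_n ⇒ h·k1=z·y_n;  k2=λ(1+5/11z)y_n ⇒ h·k2=z(1+5/11z)y_n
  y_{n+1}/y_n = 1 + z(1+5/11z) = 1 + z + 5/11z²
  so R(z) = 1 + z + 5/11z².

Solve |R(x)|<1 on ℝ⁻.
x=-0.31: |R|=0.7337
R=1: x+5/11x²=0 ⇒ x=−11/5=-2.2000; min R=1−1/(4·5/11)=0.4500>−1
Confirm numerically:
  x=-1.982: |R|=0.80360 <1
  x=-1.247: |R|=0.45982 <1
  x=-1.099: |R|=0.45000 <1
  x=-2.738: |R|=1.66957 >1
  x=-2.586: |R|=1.45373 >1
  x=-2.344: |R|=1.15343 >1
Interval (-2.2000, 0).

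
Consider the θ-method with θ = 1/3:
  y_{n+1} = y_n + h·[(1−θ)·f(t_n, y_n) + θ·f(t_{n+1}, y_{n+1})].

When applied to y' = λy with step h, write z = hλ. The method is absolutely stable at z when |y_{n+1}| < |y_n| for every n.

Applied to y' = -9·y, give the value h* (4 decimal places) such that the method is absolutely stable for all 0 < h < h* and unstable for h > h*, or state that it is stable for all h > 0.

(-6.0000,0); λ=-9 ⇒ h* = (6)/9 = 0.6667.

Test eqn y'=λy, z=hλ:
  y_{n+1} = y_n + z·[2/3·y_n + 1/3·y_{n+1}] ⇒ (1 − 1/3z)y_{n+1} = (1 + 2/3z)y_n
  Hence R(z) = (1 + 2/3z)/(1 − 1/3z).

Find x<0 with |R(x)|<1.
x=-0.38: |R|=0.6627
R=−1: 1+2/3x = −1+1/3x ⇒ -1/3x=2 ⇒ x=2/(-1/3)=-6.0000
Confirm numerically:
  x=-5.626: |R|=0.95664 <1
  x=-2.755: |R|=0.43614 <1
  x=-2.574: |R|=0.38536 <1
  x=-6.131: |R|=1.01435 >1
  x=-6.070: |R|=1.00772 >1
So |R|<1 on (-6.0000, 0).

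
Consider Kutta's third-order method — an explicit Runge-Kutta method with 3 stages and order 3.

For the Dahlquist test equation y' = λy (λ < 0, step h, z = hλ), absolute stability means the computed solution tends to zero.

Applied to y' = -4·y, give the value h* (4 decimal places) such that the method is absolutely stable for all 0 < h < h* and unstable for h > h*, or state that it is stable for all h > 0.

With y'=λy (z=hλ):
  order 3, 3-stage ⇒ R(z)=1+z+z^2/2+z^3/6
  (e.g. R(-0.37)=0.69001, |R|=0.69001)

Solve |R(x)|<1 on ℝ⁻.
x=-0.37: |R|=0.6900
|R(-1.23)|=0.2163 |R(-0.86)|=0.4038 |R(-0.54)|=0.5796
Bisect:
  x_lo=-3.0966 |R|=2.2511  x_hi=-0.2665 |R|=0.7659
  mid=-1.68156 |R|=0.06021 →hi
  mid=-2.38909 |R|=0.80794 →hi
  mid=-2.74286 |R|=1.42044 →lo
  mid=-2.56598 |R|=1.08969 →lo
  mid=-2.47753 |R|=0.94304 →hi
  mid=-2.52176 |R|=1.01488 →lo
  mid=-2.49964 |R|=0.97859 →hi
  ...
  [-2.51277,-2.51260] ⇒ x*=-2.5127
Stable set (-2.5127, 0).

(-2.5127,0); λ=-4 ⇒ h* = 0.6282.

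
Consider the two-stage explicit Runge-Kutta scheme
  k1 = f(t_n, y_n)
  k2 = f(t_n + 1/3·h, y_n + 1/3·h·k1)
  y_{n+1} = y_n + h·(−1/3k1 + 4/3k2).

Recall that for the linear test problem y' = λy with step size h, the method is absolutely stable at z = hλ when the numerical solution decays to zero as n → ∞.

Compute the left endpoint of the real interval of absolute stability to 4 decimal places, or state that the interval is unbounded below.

left endpoint -2.2500.

Set f=λy, z=hλ:
  k1=λy_n ⇒ h·k1=z·y_n;  k2=λ(1+1/3z)y_n ⇒ h·k2=z(1+1/3z)y_n
  y_{n+1}/y_n = 1 − 1/3z + 4/3z(1+1/3z) = 1 + z + 4/9z²
  Hence R(z) = 1 + z + 4/9z².

Boundary: |R(x)|=1, x<0.
x=-1.12: |R|=0.4375
R=1: x+4/9x²=0 ⇒ x=−9/4=-2.2500; min R=1−1/(4·4/9)=0.4375>−1
Confirm numerically:
  x=-2.079: |R|=0.84200 <1
  x=-1.998: |R|=0.77622 <1
  x=-1.859: |R|=0.67695 <1
  x=-2.722: |R|=1.57102 >1
  x=-2.496: |R|=1.27290 >1
  x=-2.403: |R|=1.16340 >1
Stable set (-2.2500, 0).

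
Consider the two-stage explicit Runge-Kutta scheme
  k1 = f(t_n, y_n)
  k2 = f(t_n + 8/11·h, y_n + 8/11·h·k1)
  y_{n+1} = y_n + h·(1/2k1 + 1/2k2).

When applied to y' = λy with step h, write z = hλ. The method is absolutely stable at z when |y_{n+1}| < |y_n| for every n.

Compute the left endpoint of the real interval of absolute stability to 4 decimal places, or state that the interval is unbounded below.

With y'=λy (z=hλ):
  k1=λy_n ⇒ h·k1=z·y_n;  k2=λ(1+8/11z)y_n ⇒ h·k2=z(1+8/11z)y_n
  y_{n+1}/y_n = 1 + 1/2z + 1/2z(1+8/11z) = 1 + z + 4/11z²
  so R(z) = 1 + z + 4/11z².

Need |R(x)|<1, x<0.
x=-0.89: |R|=0.3980
R=1: x+4/11x²=0 ⇒ x=−11/4=-2.7500; min R=1−1/(4·4/11)=0.3125>−1
Confirm numerically:
  x=-2.712: |R|=0.96253 <1
  x=-2.690: |R|=0.94131 <1
  x=-2.328: |R|=0.64276 <1
  x=-3.117: |R|=1.41598 >1
  x=-3.025: |R|=1.30250 >1
Interval (-2.7500, 0).

z* = -2.7500.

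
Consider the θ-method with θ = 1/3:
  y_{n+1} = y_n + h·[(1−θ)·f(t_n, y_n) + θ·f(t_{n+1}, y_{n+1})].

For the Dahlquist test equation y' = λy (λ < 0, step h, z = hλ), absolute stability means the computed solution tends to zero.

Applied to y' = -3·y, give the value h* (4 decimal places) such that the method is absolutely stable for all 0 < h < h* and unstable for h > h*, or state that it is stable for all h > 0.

On y'=λy, z=hλ:
  y_{n+1} = y_n + z·[2/3·y_n + 1/3·y_{n+1}] ⇒ (1 − 1/3z)y_{n+1} = (1 + 2/3z)y_n
  ⇒ R(z) = (1 + 2/3z)/(1 − 1/3z).

Find x<0 with |R(x)|<1.
x=-1.27: |R|=0.1077
R=−1: 1+2/3x = −1+1/3x ⇒ -1/3x=2 ⇒ x=2/(-1/3)=-6.0000
Confirm numerically:
  x=-5.692: |R|=0.96457 <1
  x=-4.662: |R|=0.82537 <1
  x=-3.657: |R|=0.64804 <1
  x=-3.431: |R|=0.60053 <1
  x=-6.545: |R|=1.05710 >1
  x=-6.497: |R|=1.05233 >1
  x=-6.458: |R|=1.04842 >1
So |R|<1 on (-6.0000, 0).

(-6.0000,0); λ=-3 ⇒ h* = (6)/3 = 2.0000.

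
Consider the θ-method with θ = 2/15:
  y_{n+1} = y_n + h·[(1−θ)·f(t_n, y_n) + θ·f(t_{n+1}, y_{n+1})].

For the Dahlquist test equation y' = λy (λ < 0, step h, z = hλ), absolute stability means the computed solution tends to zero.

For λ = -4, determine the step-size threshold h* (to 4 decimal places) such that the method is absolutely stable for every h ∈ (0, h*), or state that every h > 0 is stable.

With y'=λy (z=hλ):
  y_{n+1} = y_n + z·[13/15·y_n + 2/15·y_{n+1}] ⇒ (1 − 2/15z)y_{n+1} = (1 + 13/15z)y_n
  R(z) = (1 + 13/15z)/(1 − 2/15z).

Find x<0 with |R(x)|<1.
x=-0.33: |R|=0.6839
R=−1: 1+13/15x = −1+2/15x ⇒ -11/15x=2 ⇒ x=2/(-11/15)=-2.7273
Confirm numerically:
  x=-2.191: |R|=0.69565 <1
  x=-1.857: |R|=0.48846 <1
  x=-1.215: |R|=0.04561 <1
  x=-3.273: |R|=1.27861 >1
  x=-3.186: |R|=1.23610 >1
  x=-2.867: |R|=1.07413 >1
Stable set (-2.7273, 0).

(-2.7273,0); λ=-4 ⇒ h* = (30/11)/4 = 0.6818.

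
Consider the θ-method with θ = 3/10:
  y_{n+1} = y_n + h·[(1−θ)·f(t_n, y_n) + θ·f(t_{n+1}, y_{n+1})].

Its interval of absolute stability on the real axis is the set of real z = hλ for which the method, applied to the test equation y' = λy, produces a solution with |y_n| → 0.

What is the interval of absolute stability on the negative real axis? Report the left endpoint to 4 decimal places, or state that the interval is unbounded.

z∈(-5.0000,0).

With y'=λy (z=hλ):
  y_{n+1} = y_n + z·[7/10·y_n + 3/10·y_{n+1}] ⇒ (1 − 3/10z)y_{n+1} = (1 + 7/10z)y_n
  so R(z) = (1 + 7/10z)/(1 − 3/10z).

Find x<0 with |R(x)|<1.
x=-1.41: |R|=0.0091
R=−1: 1+7/10x = −1+3/10x ⇒ -2/5x=2 ⇒ x=2/(-2/5)=-5.0000
Confirm numerically:
  x=-4.949: |R|=0.99179 <1
  x=-4.868: |R|=0.97854 <1
  x=-4.018: |R|=0.82189 <1
  x=-3.370: |R|=0.67578 <1
  x=-5.504: |R|=1.07604 >1
  x=-5.320: |R|=1.04931 >1
  x=-5.059: |R|=1.00937 >1
Stable set (-5.0000, 0).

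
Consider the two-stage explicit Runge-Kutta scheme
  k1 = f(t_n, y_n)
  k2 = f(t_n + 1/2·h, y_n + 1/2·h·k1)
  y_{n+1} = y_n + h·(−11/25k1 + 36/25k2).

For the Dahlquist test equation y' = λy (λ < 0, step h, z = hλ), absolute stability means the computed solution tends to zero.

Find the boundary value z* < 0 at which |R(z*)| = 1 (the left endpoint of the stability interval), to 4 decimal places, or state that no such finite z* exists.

left endpoint -1.3889.

With y'=λy (z=hλ):
  k1=λy_n ⇒ h·k1=z·y_n;  k2=λ(1+1/2z)y_n ⇒ h·k2=z(1+1/2z)y_n
  y_{n+1}/y_n = 1 − 11/25z + 36/25z(1+1/2z) = 1 + z + 18/25z²
  R(z) = 1 + z + 18/25z².

Boundary: |R(x)|=1, x<0.
x=-0.32: |R|=0.7537
R=1: x+18/25x²=0 ⇒ x=−25/18=-1.3889; min R=1−1/(4·18/25)=0.6528>−1
Confirm numerically:
  x=-0.796: |R|=0.66020 <1
  x=-0.731: |R|=0.65374 <1
  x=-0.668: |R|=0.65328 <1
  x=-1.948: |R|=1.78419 >1
  x=-1.666: |R|=1.33240 >1
Interval (-1.3889, 0).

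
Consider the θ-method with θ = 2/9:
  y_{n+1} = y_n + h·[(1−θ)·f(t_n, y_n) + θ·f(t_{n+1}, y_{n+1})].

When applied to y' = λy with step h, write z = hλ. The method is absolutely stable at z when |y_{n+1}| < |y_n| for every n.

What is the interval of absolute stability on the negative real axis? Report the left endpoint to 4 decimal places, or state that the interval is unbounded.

With y'=λy (z=hλ):
  y_{n+1} = y_n + z·[7/9·y_n + 2/9·y_{n+1}] ⇒ (1 − 2/9z)y_{n+1} = (1 + 7/9z)y_n
  R(z) = (1 + 7/9z)/(1 − 2/9z).

Need |R(x)|<1, x<0.
x=-0.82: |R|=0.3064
R=−1: 1+7/9x = −1+2/9x ⇒ -5/9x=2 ⇒ x=2/(-5/9)=-3.6000
Confirm numerically:
  x=-3.504: |R|=0.97001 <1
  x=-2.254: |R|=0.50178 <1
  x=-2.022: |R|=0.39512 <1
  x=-3.949: |R|=1.10327 >1
  x=-3.856: |R|=1.07659 >1
So |R|<1 on (-3.6000, 0).

(-3.6000, 0).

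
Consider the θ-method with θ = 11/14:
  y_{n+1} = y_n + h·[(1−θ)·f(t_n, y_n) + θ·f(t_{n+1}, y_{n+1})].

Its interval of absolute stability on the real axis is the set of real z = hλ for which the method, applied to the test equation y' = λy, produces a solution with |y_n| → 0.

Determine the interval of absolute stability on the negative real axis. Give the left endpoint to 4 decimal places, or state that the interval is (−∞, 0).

Test eqn y'=λy, z=hλ:
  y_{n+1} = y_n + z·[3/14·y_n + 11/14·y_{n+1}] ⇒ (1 − 11/14z)y_{n+1} = (1 + 3/14z)y_n
  ⇒ R(z) = (1 + 3/14z)/(1 − 11/14z).

Solve |R(x)|<1 on ℝ⁻.
x=-1.25: |R|=0.3694
x=-2: |R|=0.2222
x=-10: |R|=0.1290
x=-100: |R|=0.2567
θ=11/14≥1/2 ⇒ |1+3/14x|<|1−11/14x| ∀x<0 ⇒ unbounded interval.

interval (−∞, 0).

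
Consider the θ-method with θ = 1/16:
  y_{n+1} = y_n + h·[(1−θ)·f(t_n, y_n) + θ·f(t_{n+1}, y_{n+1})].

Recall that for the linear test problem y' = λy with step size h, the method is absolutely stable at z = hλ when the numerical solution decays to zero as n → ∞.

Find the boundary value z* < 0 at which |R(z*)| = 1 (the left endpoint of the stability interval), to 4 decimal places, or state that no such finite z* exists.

With y'=λy (z=hλ):
  y_{n+1} = y_n + z·[15/16·y_n + 1/16·y_{n+1}] ⇒ (1 − 1/16z)y_{n+1} = (1 + 15/16z)y_n
  so R(z) = (1 + 15/16z)/(1 − 1/16z).

Boundary: |R(x)|=1, x<0.
x=-0.49: |R|=0.5246
R=−1: 1+15/16x = −1+1/16x ⇒ -7/8x=2 ⇒ x=2/(-7/8)=-2.2857
Confirm numerically:
  x=-1.637: |R|=0.48506 <1
  x=-1.454: |R|=0.33287 <1
  x=-1.431: |R|=0.31352 <1
  x=-2.540: |R|=1.19202 >1
  x=-2.500: |R|=1.16216 >1
Stable set (-2.2857, 0).

left endpoint -2.2857.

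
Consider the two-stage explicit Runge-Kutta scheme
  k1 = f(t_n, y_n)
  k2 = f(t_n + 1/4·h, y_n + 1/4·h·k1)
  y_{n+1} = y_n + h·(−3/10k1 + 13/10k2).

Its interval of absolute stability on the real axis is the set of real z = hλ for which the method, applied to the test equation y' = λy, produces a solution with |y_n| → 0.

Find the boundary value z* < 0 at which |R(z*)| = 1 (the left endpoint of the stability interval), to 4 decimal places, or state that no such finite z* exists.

On y'=λy, z=hλ:
  k1=λy_n ⇒ h·k1=z·y_n;  k2=λ(1+1/4z)y_n ⇒ h·k2=z(1+1/4z)y_n
  y_{n+1}/y_n = 1 − 3/10z + 13/10z(1+1/4z) = 1 + z + 13/40z²
  ⇒ R(z) = 1 + z + 13/40z².

Find x<0 with |R(x)|<1.
x=-1.52: |R|=0.2309
R=1: x+13/40x²=0 ⇒ x=−40/13=-3.0769; min R=1−1/(4·13/40)=0.2308>−1
Confirm numerically:
  x=-2.851: |R|=0.79067 <1
  x=-1.645: |R|=0.23446 <1
  x=-1.590: |R|=0.23163 <1
  x=-3.509: |R|=1.49275 >1
  x=-3.381: |R|=1.33413 >1
  x=-3.178: |R|=1.10440 >1
Stable set (-3.0769, 0).

z* = -3.0769.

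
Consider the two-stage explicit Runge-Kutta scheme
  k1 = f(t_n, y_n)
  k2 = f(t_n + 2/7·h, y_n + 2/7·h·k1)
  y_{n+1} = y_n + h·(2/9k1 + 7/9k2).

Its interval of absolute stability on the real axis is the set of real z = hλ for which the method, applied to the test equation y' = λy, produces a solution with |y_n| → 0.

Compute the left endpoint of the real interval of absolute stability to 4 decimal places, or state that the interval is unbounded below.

Set f=λy, z=hλ:
  k1=λy_n ⇒ h·k1=z·y_n;  k2=λ(1+2/7z)y_n ⇒ h·k2=z(1+2/7z)y_n
  y_{n+1}/y_n = 1 + 2/9z + 7/9z(1+2/7z) = 1 + z + 2/9z²
  so R(z) = 1 + z + 2/9z².

Boundary: |R(x)|=1, x<0.
x=-0.51: |R|=0.5478
R=1: x+2/9x²=0 ⇒ x=−9/2=-4.5000; min R=1−1/(4·2/9)=-0.1250>−1
Confirm numerically:
  x=-4.048: |R|=0.59340 <1
  x=-3.746: |R|=0.37234 <1
  x=-2.564: |R|=0.10309 <1
  x=-4.802: |R|=1.32227 >1
  x=-4.736: |R|=1.24838 >1
  x=-4.650: |R|=1.15500 >1
Stable set (-4.5000, 0).

left endpoint -4.5000.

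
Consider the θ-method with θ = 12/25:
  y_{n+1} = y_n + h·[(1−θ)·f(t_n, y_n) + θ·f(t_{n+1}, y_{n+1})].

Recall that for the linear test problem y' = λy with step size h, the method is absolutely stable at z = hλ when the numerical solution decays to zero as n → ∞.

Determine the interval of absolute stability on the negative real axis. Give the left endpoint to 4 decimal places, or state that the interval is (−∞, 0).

z∈(-50.0000,0).

With y'=λy (z=hλ):
  y_{n+1} = y_n + z·[13/25·y_n + 12/25·y_{n+1}] ⇒ (1 − 12/25z)y_{n+1} = (1 + 13/25z)y_n
  so R(z) = (1 + 13/25z)/(1 − 12/25z).

Need |R(x)|<1, x<0.
x=-1.14: |R|=0.2632
R=−1: 1+13/25x = −1+12/25x ⇒ -1/25x=2 ⇒ x=2/(-1/25)=-50.0000
Confirm numerically:
  x=-27.735: |R|=0.93778 <1
  x=-27.179: |R|=0.93501 <1
  x=-25.493: |R|=0.92594 <1
  x=-50.562: |R|=1.00089 >1
  x=-50.501: |R|=1.00079 >1
Interval (-50.0000, 0).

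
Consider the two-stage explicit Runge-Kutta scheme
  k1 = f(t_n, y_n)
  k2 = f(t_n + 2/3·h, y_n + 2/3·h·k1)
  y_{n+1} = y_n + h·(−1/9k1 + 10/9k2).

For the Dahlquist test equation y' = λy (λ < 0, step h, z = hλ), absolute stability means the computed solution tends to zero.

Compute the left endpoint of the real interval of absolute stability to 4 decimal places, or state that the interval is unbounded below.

Set f=λy, z=hλ:
  k1=λy_n ⇒ h·k1=z·y_n;  k2=λ(1+2/3z)y_n ⇒ h·k2=z(1+2/3z)y_n
  y_{n+1}/y_n = 1 − 1/9z + 10/9z(1+2/3z) = 1 + z + 20/27z²
  so R(z) = 1 + z + 20/27z².

Boundary: |R(x)|=1, x<0.
x=-0.33: |R|=0.7507
R=1: x+20/27x²=0 ⇒ x=−27/20=-1.3500; min R=1−1/(4·20/27)=0.6625>−1
Confirm numerically:
  x=-1.092: |R|=0.79131 <1
  x=-0.817: |R|=0.67744 <1
  x=-0.706: |R|=0.66321 <1
  x=-1.933: |R|=1.83477 >1
  x=-1.802: |R|=1.60334 >1
So |R|<1 on (-1.3500, 0).

z* = -1.3500.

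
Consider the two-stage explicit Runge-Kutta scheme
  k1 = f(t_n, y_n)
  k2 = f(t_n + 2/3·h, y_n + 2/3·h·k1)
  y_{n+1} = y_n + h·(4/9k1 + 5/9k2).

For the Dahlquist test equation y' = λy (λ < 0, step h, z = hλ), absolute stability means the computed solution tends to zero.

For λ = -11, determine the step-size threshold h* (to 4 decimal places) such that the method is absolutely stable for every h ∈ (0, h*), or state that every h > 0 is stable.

With y'=λy (z=hλ):
  k1=λy_n ⇒ h·k1=z·y_n;  k2=λ(1+2/3z)y_n ⇒ h·k2=z(1+2/3z)y_n
  y_{n+1}/y_n = 1 + 4/9z + 5/9z(1+2/3z) = 1 + z + 10/27z²
  ⇒ R(z) = 1 + z + 10/27z².

Find x<0 with |R(x)|<1.
x=-1.02: |R|=0.3653
R=1: x+10/27x²=0 ⇒ x=−27/10=-2.7000; min R=1−1/(4·10/27)=0.3250>−1
Confirm numerically:
  x=-2.513: |R|=0.82595 <1
  x=-1.657: |R|=0.35991 <1
  x=-1.640: |R|=0.35615 <1
  x=-1.248: |R|=0.32885 <1
  x=-2.975: |R|=1.30301 >1
  x=-2.952: |R|=1.27552 >1
  x=-2.904: |R|=1.21941 >1
Stable set (-2.7000, 0).

(-2.7000,0); λ=-11 ⇒ h* = (27/10)/11 = 0.2455.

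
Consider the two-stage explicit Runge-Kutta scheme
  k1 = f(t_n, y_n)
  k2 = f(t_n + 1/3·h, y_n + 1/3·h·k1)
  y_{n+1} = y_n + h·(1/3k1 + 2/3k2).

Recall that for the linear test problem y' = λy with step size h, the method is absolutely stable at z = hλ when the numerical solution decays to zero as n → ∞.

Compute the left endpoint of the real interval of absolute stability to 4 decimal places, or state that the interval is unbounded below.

z* = -4.5000.

With y'=λy (z=hλ):
  k1=λy_n ⇒ h·k1=z·y_n;  k2=λ(1+1/3z)y_n ⇒ h·k2=z(1+1/3z)y_n
  y_{n+1}/y_n = 1 + 1/3z + 2/3z(1+1/3z) = 1 + z + 2/9z²
  R(z) = 1 + z + 2/9z².

Boundary: |R(x)|=1, x<0.
x=-0.54: |R|=0.5248
R=1: x+2/9x²=0 ⇒ x=−9/2=-4.5000; min R=1−1/(4·2/9)=-0.1250>−1
Confirm numerically:
  x=-4.282: |R|=0.79256 <1
  x=-3.321: |R|=0.12990 <1
  x=-2.355: |R|=0.12255 <1
  x=-4.945: |R|=1.48901 >1
  x=-4.877: |R|=1.40858 >1
  x=-4.776: |R|=1.29293 >1
Interval (-4.5000, 0).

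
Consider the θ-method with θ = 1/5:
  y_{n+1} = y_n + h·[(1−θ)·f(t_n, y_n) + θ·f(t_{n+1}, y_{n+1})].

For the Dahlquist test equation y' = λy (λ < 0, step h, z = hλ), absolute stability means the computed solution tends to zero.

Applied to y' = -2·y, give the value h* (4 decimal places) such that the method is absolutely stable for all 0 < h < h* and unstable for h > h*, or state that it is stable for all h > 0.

With y'=λy (z=hλ):
  y_{n+1} = y_n + z·[4/5·y_n + 1/5·y_{n+1}] ⇒ (1 − 1/5z)y_{n+1} = (1 + 4/5z)y_n
  Hence R(z) = (1 + 4/5z)/(1 − 1/5z).

Boundary: |R(x)|=1, x<0.
x=-1.15: |R|=0.0650
R=−1: 1+4/5x = −1+1/5x ⇒ -3/5x=2 ⇒ x=2/(-3/5)=-3.3333
Confirm numerically:
  x=-2.807: |R|=0.79775 <1
  x=-2.614: |R|=0.71657 <1
  x=-2.368: |R|=0.60695 <1
  x=-3.828: |R|=1.16810 >1
  x=-3.751: |R|=1.14318 >1
  x=-3.363: |R|=1.01064 >1
Stable set (-3.3333, 0).

(-3.3333,0); λ=-2 ⇒ h* = (10/3)/2 = 1.6667.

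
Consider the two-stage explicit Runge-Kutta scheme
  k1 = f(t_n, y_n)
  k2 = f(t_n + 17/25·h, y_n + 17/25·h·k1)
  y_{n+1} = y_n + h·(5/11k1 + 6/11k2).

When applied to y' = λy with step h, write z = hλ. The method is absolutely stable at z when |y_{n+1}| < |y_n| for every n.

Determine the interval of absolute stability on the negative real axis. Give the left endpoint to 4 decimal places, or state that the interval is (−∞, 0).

(-2.6961, 0).

With y'=λy (z=hλ):
  k1=λy_n ⇒ h·k1=z·y_n;  k2=λ(1+17/25z)y_n ⇒ h·k2=z(1+17/25z)y_n
  y_{n+1}/y_n = 1 + 5/11z + 6/11z(1+17/25z) = 1 + z + 102/275z²
  R(z) = 1 + z + 102/275z².

Boundary: |R(x)|=1, x<0.
x=-1.31: |R|=0.3265
R=1: x+102/275x²=0 ⇒ x=−275/102=-2.6961; min R=1−1/(4·102/275)=0.3260>−1
Confirm numerically:
  x=-1.763: |R|=0.38985 <1
  x=-1.265: |R|=0.32854 <1
  x=-1.122: |R|=0.34493 <1
  x=-3.272: |R|=1.69895 >1
  x=-3.202: |R|=1.60086 >1
So |R|<1 on (-2.6961, 0).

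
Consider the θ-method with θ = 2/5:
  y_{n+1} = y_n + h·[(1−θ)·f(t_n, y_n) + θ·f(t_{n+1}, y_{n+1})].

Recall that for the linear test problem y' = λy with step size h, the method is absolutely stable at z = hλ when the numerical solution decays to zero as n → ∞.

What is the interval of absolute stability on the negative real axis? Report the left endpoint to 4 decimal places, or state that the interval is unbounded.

On y'=λy, z=hλ:
  y_{n+1} = y_n + z·[3/5·y_n + 2/5·y_{n+1}] ⇒ (1 − 2/5z)y_{n+1} = (1 + 3/5z)y_n
  R(z) = (1 + 3/5z)/(1 − 2/5z).

Find x<0 with |R(x)|<1.
x=-0.84: |R|=0.3713
R=−1: 1+3/5x = −1+2/5x ⇒ -1/5x=2 ⇒ x=2/(-1/5)=-10.0000
Confirm numerically:
  x=-8.378: |R|=0.92545 <1
  x=-7.145: |R|=0.85200 <1
  x=-6.067: |R|=0.77046 <1
  x=-4.906: |R|=0.65609 <1
  x=-10.591: |R|=1.02257 >1
  x=-10.574: |R|=1.02195 >1
  x=-10.301: |R|=1.01176 >1
Stable set (-10.0000, 0).

z∈(-10.0000,0).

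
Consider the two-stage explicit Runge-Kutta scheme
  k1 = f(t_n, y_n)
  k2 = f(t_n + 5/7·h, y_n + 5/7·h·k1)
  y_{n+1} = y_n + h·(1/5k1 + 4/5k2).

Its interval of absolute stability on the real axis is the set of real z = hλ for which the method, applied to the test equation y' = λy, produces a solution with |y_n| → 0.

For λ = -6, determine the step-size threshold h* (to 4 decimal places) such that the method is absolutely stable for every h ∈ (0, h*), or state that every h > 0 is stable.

On y'=λy, z=hλ:
  k1=λy_n ⇒ h·k1=z·y_n;  k2=λ(1+5/7z)y_n ⇒ h·k2=z(1+5/7z)y_n
  y_{n+1}/y_n = 1 + 1/5z + 4/5z(1+5/7z) = 1 + z + 4/7z²
  R(z) = 1 + z + 4/7z².

Boundary: |R(x)|=1, x<0.
x=-1.63: |R|=0.8882
R=1: x+4/7x²=0 ⇒ x=−7/4=-1.7500; min R=1−1/(4·4/7)=0.5625>−1
Confirm numerically:
  x=-1.605: |R|=0.86701 <1
  x=-1.265: |R|=0.64941 <1
  x=-0.933: |R|=0.56442 <1
  x=-2.274: |R|=1.68090 >1
  x=-2.033: |R|=1.32877 >1
  x=-1.809: |R|=1.06099 >1
So |R|<1 on (-1.7500, 0).

(-1.7500,0); λ=-6 ⇒ h* = (7/4)/6 = 0.2917.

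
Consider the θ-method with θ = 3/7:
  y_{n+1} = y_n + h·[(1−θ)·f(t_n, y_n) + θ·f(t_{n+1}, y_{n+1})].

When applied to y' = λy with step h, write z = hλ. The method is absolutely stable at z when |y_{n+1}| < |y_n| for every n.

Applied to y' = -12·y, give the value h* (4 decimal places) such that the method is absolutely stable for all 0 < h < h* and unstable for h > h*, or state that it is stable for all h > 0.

On y'=λy, z=hλ:
  y_{n+1} = y_n + z·[4/7·y_n + 3/7·y_{n+1}] ⇒ (1 − 3/7z)y_{n+1} = (1 + 4/7z)y_n
  Hence R(z) = (1 + 4/7z)/(1 − 3/7z).

Boundary: |R(x)|=1, x<0.
x=-1.36: |R|=0.1408
R=−1: 1+4/7x = −1+3/7x ⇒ -1/7x=2 ⇒ x=2/(-1/7)=-14.0000
Confirm numerically:
  x=-13.514: |R|=0.98978 <1
  x=-11.417: |R|=0.93738 <1
  x=-8.835: |R|=0.84584 <1
  x=-6.484: |R|=0.71586 <1
  x=-14.566: |R|=1.01116 >1
  x=-14.025: |R|=1.00051 >1
Interval (-14.0000, 0).

(-14.0000,0); λ=-12 ⇒ h* = (14)/12 = 1.1667.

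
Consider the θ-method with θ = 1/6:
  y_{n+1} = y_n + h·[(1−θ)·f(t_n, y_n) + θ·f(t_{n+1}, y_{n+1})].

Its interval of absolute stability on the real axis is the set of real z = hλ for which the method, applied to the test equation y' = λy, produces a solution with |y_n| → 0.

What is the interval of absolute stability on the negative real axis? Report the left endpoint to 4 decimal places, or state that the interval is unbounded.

Test eqn y'=λy, z=hλ:
  y_{n+1} = y_n + z·[5/6·y_n + 1/6·y_{n+1}] ⇒ (1 − 1/6z)y_{n+1} = (1 + 5/6z)y_n
  Hence R(z) = (1 + 5/6z)/(1 − 1/6z).

Find x<0 with |R(x)|<1.
x=-0.51: |R|=0.5300
R=−1: 1+5/6x = −1+1/6x ⇒ -2/3x=2 ⇒ x=2/(-2/3)=-3.0000
Confirm numerically:
  x=-2.382: |R|=0.70508 <1
  x=-2.214: |R|=0.61724 <1
  x=-2.065: |R|=0.53627 <1
  x=-1.225: |R|=0.01730 <1
  x=-3.488: |R|=1.20573 >1
  x=-3.472: |R|=1.19932 >1
  x=-3.145: |R|=1.06342 >1
Stable set (-3.0000, 0).

(-3.0000, 0).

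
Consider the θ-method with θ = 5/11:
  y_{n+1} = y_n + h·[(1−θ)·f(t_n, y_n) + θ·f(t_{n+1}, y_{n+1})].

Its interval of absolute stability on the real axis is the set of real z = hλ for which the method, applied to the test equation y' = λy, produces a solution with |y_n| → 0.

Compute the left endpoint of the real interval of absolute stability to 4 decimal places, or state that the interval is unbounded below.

left endpoint -22.0000.

Set f=λy, z=hλ:
  y_{n+1} = y_n + z·[6/11·y_n + 5/11·y_{n+1}] ⇒ (1 − 5/11z)y_{n+1} = (1 + 6/11z)y_n
  Hence R(z) = (1 + 6/11z)/(1 − 5/11z).

Solve |R(x)|<1 on ℝ⁻.
x=-0.89: |R|=0.3663
R=−1: 1+6/11x = −1+5/11x ⇒ -1/11x=2 ⇒ x=2/(-1/11)=-22.0000
Confirm numerically:
  x=-19.728: |R|=0.97928 <1
  x=-17.525: |R|=0.95463 <1
  x=-16.452: |R|=0.94051 <1
  x=-12.169: |R|=0.86316 <1
  x=-22.591: |R|=1.00477 >1
  x=-22.226: |R|=1.00185 >1
  x=-22.021: |R|=1.00017 >1
Stable set (-22.0000, 0).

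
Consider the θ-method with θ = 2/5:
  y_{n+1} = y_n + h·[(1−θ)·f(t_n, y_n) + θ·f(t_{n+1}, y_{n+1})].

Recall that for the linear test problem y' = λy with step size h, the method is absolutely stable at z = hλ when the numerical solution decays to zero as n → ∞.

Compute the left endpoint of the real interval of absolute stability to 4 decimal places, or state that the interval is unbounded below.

With y'=λy (z=hλ):
  y_{n+1} = y_n + z·[3/5·y_n + 2/5·y_{n+1}] ⇒ (1 − 2/5z)y_{n+1} = (1 + 3/5z)y_n
  R(z) = (1 + 3/5z)/(1 − 2/5z).

Solve |R(x)|<1 on ℝ⁻.
x=-1.57: |R|=0.0356
R=−1: 1+3/5x = −1+2/5x ⇒ -1/5x=2 ⇒ x=2/(-1/5)=-10.0000
Confirm numerically:
  x=-7.958: |R|=0.90237 <1
  x=-6.779: |R|=0.82644 <1
  x=-5.506: |R|=0.71934 <1
  x=-10.597: |R|=1.02279 >1
  x=-10.408: |R|=1.01580 >1
  x=-10.221: |R|=1.00869 >1
Interval (-10.0000, 0).

z* = -10.0000.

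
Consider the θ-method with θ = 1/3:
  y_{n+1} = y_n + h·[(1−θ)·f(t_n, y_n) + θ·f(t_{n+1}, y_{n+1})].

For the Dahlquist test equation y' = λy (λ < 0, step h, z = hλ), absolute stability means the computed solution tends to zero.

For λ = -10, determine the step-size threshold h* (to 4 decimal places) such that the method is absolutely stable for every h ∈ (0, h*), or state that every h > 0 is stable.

On y'=λy, z=hλ:
  y_{n+1} = y_n + z·[2/3·y_n + 1/3·y_{n+1}] ⇒ (1 − 1/3z)y_{n+1} = (1 + 2/3z)y_n
  R(z) = (1 + 2/3z)/(1 − 1/3z).

Solve |R(x)|<1 on ℝ⁻.
x=-0.56: |R|=0.5281
R=−1: 1+2/3x = −1+1/3x ⇒ -1/3x=2 ⇒ x=2/(-1/3)=-6.0000
Confirm numerically:
  x=-5.705: |R|=0.96611 <1
  x=-3.752: |R|=0.66706 <1
  x=-3.531: |R|=0.62196 <1
  x=-6.540: |R|=1.05660 >1
  x=-6.388: |R|=1.04133 >1
  x=-6.095: |R|=1.01045 >1
So |R|<1 on (-6.0000, 0).

(-6.0000,0); λ=-10 ⇒ h* = (6)/10 = 0.6000.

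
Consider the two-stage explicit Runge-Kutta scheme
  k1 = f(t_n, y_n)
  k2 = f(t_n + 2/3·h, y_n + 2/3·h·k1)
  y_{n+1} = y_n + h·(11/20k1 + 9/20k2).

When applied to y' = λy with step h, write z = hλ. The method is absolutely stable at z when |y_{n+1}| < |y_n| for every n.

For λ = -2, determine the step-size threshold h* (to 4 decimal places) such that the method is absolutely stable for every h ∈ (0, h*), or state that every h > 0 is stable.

(-3.3333,0); λ=-2 ⇒ h* = (10/3)/2 = 1.6667.

Set f=λy, z=hλ:
  k1=λy_n ⇒ h·k1=z·y_n;  k2=λ(1+2/3z)y_n ⇒ h·k2=z(1+2/3z)y_n
  y_{n+1}/y_n = 1 + 11/20z + 9/20z(1+2/3z) = 1 + z + 3/10z²
  Hence R(z) = 1 + z + 3/10z².

Find x<0 with |R(x)|<1.
x=-0.81: |R|=0.3868
R=1: x+3/10x²=0 ⇒ x=−10/3=-3.3333; min R=1−1/(4·3/10)=0.1667>−1
Confirm numerically:
  x=-2.627: |R|=0.44334 <1
  x=-2.313: |R|=0.29199 <1
  x=-2.298: |R|=0.28624 <1
  x=-3.906: |R|=1.67105 >1
  x=-3.765: |R|=1.48757 >1
  x=-3.683: |R|=1.38635 >1
So |R|<1 on (-3.3333, 0).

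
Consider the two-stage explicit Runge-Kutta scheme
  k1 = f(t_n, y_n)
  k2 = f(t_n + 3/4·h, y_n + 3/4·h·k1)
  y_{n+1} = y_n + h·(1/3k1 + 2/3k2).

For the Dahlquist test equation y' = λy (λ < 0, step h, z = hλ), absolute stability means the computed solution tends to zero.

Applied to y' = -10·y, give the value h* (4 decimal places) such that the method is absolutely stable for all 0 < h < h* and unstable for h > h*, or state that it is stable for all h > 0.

With y'=λy (z=hλ):
  k1=λy_n ⇒ h·k1=z·y_n;  k2=λ(1+3/4z)y_n ⇒ h·k2=z(1+3/4z)y_n
  y_{n+1}/y_n = 1 + 1/3z + 2/3z(1+3/4z) = 1 + z + 1/2z²
  Hence R(z) = 1 + z + 1/2z².

Need |R(x)|<1, x<0.
x=-1.72: |R|=0.7592
R=1: x+1/2x²=0 ⇒ x=−2=-2.0000; min R=1−1/(4·1/2)=0.5000>−1
Confirm numerically:
  x=-1.806: |R|=0.82482 <1
  x=-1.478: |R|=0.61424 <1
  x=-1.054: |R|=0.50146 <1
  x=-2.507: |R|=1.63552 >1
  x=-2.349: |R|=1.40990 >1
  x=-2.304: |R|=1.35021 >1
Interval (-2.0000, 0).

(-2.0000,0); λ=-10 ⇒ h* = (2)/10 = 0.2000.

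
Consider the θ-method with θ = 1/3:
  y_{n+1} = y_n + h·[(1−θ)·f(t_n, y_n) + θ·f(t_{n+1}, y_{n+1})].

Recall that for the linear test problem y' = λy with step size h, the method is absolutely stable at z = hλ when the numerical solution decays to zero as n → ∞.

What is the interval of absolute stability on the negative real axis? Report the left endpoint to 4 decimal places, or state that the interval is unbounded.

Set f=λy, z=hλ:
  y_{n+1} = y_n + z·[2/3·y_n + 1/3·y_{n+1}] ⇒ (1 − 1/3z)y_{n+1} = (1 + 2/3z)y_n
  R(z) = (1 + 2/3z)/(1 − 1/3z).

Find x<0 with |R(x)|<1.
x=-0.97: |R|=0.2670
R=−1: 1+2/3x = −1+1/3x ⇒ -1/3x=2 ⇒ x=2/(-1/3)=-6.0000
Confirm numerically:
  x=-5.381: |R|=0.92614 <1
  x=-5.314: |R|=0.91749 <1
  x=-4.402: |R|=0.78411 <1
  x=-3.057: |R|=0.51412 <1
  x=-6.415: |R|=1.04408 >1
  x=-6.217: |R|=1.02354 >1
Stable set (-6.0000, 0).

(-6.0000, 0).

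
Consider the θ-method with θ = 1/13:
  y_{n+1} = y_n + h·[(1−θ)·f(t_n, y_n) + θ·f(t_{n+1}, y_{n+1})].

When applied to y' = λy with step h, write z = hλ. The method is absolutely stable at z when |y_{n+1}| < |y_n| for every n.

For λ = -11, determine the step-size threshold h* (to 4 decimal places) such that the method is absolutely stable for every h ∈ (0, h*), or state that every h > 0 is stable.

On y'=λy, z=hλ:
  y_{n+1} = y_n + z·[12/13·y_n + 1/13·y_{n+1}] ⇒ (1 − 1/13z)y_{n+1} = (1 + 12/13z)y_n
  so R(z) = (1 + 12/13z)/(1 − 1/13z).

Solve |R(x)|<1 on ℝ⁻.
x=-0.8: |R|=0.2464
R=−1: 1+12/13x = −1+1/13x ⇒ -11/13x=2 ⇒ x=2/(-11/13)=-2.3636
Confirm numerically:
  x=-2.095: |R|=0.80424 <1
  x=-1.712: |R|=0.51278 <1
  x=-1.226: |R|=0.12034 <1
  x=-2.647: |R|=1.19921 >1
  x=-2.483: |R|=1.08480 >1
So |R|<1 on (-2.3636, 0).

(-2.3636,0); λ=-11 ⇒ h* = (26/11)/11 = 0.2149.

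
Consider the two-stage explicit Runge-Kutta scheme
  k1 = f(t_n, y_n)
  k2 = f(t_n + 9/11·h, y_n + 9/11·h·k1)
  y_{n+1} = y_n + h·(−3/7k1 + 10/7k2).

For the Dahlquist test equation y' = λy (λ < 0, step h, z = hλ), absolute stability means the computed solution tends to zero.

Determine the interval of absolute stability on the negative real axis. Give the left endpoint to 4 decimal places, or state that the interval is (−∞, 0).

On y'=λy, z=hλ:
  k1=λy_n ⇒ h·k1=z·y_n;  k2=λ(1+9/11z)y_n ⇒ h·k2=z(1+9/11z)y_n
  y_{n+1}/y_n = 1 − 3/7z + 10/7z(1+9/11z) = 1 + z + 90/77z²
  so R(z) = 1 + z + 90/77z².

Find x<0 with |R(x)|<1.
x=-0.8: |R|=0.9481
R=1: x+90/77x²=0 ⇒ x=−77/90=-0.8556; min R=1−1/(4·90/77)=0.7861>−1
Confirm numerically:
  x=-0.564: |R|=0.80780 <1
  x=-0.549: |R|=0.80329 <1
  x=-0.383: |R|=0.78845 <1
  x=-1.254: |R|=1.58401 >1
  x=-1.242: |R|=1.56100 >1
  x=-1.024: |R|=1.20161 >1
Stable set (-0.8556, 0).

(-0.8556, 0).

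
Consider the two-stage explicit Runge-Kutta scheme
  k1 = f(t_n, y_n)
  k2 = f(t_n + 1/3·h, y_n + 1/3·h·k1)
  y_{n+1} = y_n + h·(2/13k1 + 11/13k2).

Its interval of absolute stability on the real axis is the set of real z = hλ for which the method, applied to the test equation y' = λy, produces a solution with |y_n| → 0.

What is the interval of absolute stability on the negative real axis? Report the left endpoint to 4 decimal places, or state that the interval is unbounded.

z∈(-3.5455,0).

On y'=λy, z=hλ:
  k1=λy_n ⇒ h·k1=z·y_n;  k2=λ(1+1/3z)y_n ⇒ h·k2=z(1+1/3z)y_n
  y_{n+1}/y_n = 1 + 2/13z + 11/13z(1+1/3z) = 1 + z + 11/39z²
  so R(z) = 1 + z + 11/39z².

Find x<0 with |R(x)|<1.
x=-1.31: |R|=0.1740
R=1: x+11/39x²=0 ⇒ x=−39/11=-3.5455; min R=1−1/(4·11/39)=0.1136>−1
Confirm numerically:
  x=-3.493: |R|=0.94832 <1
  x=-2.456: |R|=0.24532 <1
  x=-1.726: |R|=0.11425 <1
  x=-3.807: |R|=1.28084 >1
  x=-3.693: |R|=1.15369 >1
  x=-3.637: |R|=1.09391 >1
Stable set (-3.5455, 0).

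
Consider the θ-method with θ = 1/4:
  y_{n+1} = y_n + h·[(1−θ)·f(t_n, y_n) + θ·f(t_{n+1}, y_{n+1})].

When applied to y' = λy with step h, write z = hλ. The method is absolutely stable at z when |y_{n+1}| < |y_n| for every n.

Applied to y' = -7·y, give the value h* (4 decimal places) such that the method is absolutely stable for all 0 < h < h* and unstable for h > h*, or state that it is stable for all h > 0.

(-4.0000,0); λ=-7 ⇒ h* = (4)/7 = 0.5714.

Set f=λy, z=hλ:
  y_{n+1} = y_n + z·[3/4·y_n + 1/4·y_{n+1}] ⇒ (1 − 1/4z)y_{n+1} = (1 + 3/4z)y_n
  Hence R(z) = (1 + 3/4z)/(1 − 1/4z).

Find x<0 with |R(x)|<1.
x=-1.46: |R|=0.0696
R=−1: 1+3/4x = −1+1/4x ⇒ -1/2x=2 ⇒ x=2/(-1/2)=-4.0000
Confirm numerically:
  x=-3.777: |R|=0.94265 <1
  x=-2.847: |R|=0.66321 <1
  x=-2.128: |R|=0.38903 <1
  x=-4.409: |R|=1.09728 >1
  x=-4.403: |R|=1.09592 >1
  x=-4.117: |R|=1.02883 >1
Interval (-4.0000, 0).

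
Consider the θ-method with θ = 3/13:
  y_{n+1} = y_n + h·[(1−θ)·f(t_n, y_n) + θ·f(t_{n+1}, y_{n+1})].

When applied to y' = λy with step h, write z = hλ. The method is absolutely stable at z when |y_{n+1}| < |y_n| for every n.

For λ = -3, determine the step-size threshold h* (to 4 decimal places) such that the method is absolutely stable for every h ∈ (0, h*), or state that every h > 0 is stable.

Set f=λy, z=hλ:
  y_{n+1} = y_n + z·[10/13·y_n + 3/13·y_{n+1}] ⇒ (1 − 3/13z)y_{n+1} = (1 + 10/13z)y_n
  R(z) = (1 + 10/13z)/(1 − 3/13z).

Solve |R(x)|<1 on ℝ⁻.
x=-0.93: |R|=0.2343
R=−1: 1+10/13x = −1+3/13x ⇒ -7/13x=2 ⇒ x=2/(-7/13)=-3.7143
Confirm numerically:
  x=-3.304: |R|=0.87465 <1
  x=-1.595: |R|=0.16587 <1
  x=-1.584: |R|=0.15998 <1
  x=-1.487: |R|=0.10710 <1
  x=-4.009: |R|=1.08243 >1
  x=-3.820: |R|=1.03025 >1
Stable set (-3.7143, 0).

(-3.7143,0); λ=-3 ⇒ h* = (26/7)/3 = 1.2381.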